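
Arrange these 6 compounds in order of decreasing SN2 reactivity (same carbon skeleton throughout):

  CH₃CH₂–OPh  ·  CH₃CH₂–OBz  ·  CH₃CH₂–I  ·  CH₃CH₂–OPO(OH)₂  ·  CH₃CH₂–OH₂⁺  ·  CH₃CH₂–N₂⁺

CH₃CH₂–N₂⁺ > CH₃CH₂–I > CH₃CH₂–OH₂⁺ > CH₃CH₂–OPO(OH)₂ > CH₃CH₂–OBz > CH₃CH₂–OPh

With the same alkyl group throughout, only the leaving group differentiates the rates.
A good leaving group is a weak base: the lower the pKₐ of its conjugate acid, the more readily it departs.
CH₃CH₂–N₂⁺ loses N₂: no meaningful conjugate acid; N₂ departs as an exceptionally stable neutral molecule
CH₃CH₂–I loses I⁻: pKₐ(HI) ≈ -10
CH₃CH₂–OH₂⁺ loses H₂O: pKₐ(H₃O⁺) ≈ -1.7
CH₃CH₂–OPO(OH)₂ loses H₂PO₄⁻: pKₐ(H₃PO₄) ≈ 2.1
CH₃CH₂–OBz loses PhCOO⁻: pKₐ(C₆H₅COOH) ≈ 4.2
CH₃CH₂–OPh loses PhO⁻: pKₐ(C₆H₅OH (phenol)) ≈ 10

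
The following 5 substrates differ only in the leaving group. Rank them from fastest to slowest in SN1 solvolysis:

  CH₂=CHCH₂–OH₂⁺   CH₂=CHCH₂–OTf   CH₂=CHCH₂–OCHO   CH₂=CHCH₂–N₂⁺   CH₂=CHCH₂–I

CH₂=CHCH₂–N₂⁺ > CH₂=CHCH₂–OTf > CH₂=CHCH₂–I > CH₂=CHCH₂–OH₂⁺ > CH₂=CHCH₂–OCHO

Same R in every case — rank the leaving groups.
The more stable X⁻ (or X) is on its own — i.e. the weaker a base it is — the better a leaving group it makes.
CH₂=CHCH₂–N₂⁺ loses N₂: no meaningful conjugate acid; N₂ departs as an exceptionally stable neutral molecule
CH₂=CHCH₂–OTf loses OTf⁻: pKₐ(CF₃SO₃H (triflic acid)) ≈ -14
CH₂=CHCH₂–I loses I⁻: pKₐ(HI) ≈ -10
CH₂=CHCH₂–OH₂⁺ loses H₂O: pKₐ(H₃O⁺) ≈ -1.7
CH₂=CHCH₂–OCHO loses HCOO⁻: pKₐ(HCOOH) ≈ 3.8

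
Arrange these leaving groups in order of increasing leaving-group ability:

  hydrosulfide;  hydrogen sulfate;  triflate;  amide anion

amide anion < hydrosulfide < hydrogen sulfate < triflate

triflate: pKₐ(CF₃SO₃H (triflic acid)) ≈ -14 — charge spread over three oxygens and a CF₃ group; the premier leaving group in synthesis
hydrogen sulfate: pKₐ(H₂SO₄) ≈ -3
hydrosulfide: pKₐ(H₂S) ≈ 7
amide anion: pKₐ(NH₃) ≈ 38
Listed from poorest to best leaving group as asked.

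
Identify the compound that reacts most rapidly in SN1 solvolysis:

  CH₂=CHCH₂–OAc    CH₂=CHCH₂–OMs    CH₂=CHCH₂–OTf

CH₂=CHCH₂–OTf

Identical carbon frameworks mean the comparison reduces to leaving-group quality.
Leaving-group ability tracks the stability of the departed species; conjugate-acid pKₐ is the usual yardstick (lower pKₐ → better LG).
CH₂=CHCH₂–OTf loses OTf⁻: pKₐ(CF₃SO₃H (triflic acid)) ≈ -14
CH₂=CHCH₂–OMs loses OMs⁻: pKₐ(CH₃SO₃H (MsOH)) ≈ -1.9
CH₂=CHCH₂–OAc loses AcO⁻: pKₐ(CH₃COOH) ≈ 4.8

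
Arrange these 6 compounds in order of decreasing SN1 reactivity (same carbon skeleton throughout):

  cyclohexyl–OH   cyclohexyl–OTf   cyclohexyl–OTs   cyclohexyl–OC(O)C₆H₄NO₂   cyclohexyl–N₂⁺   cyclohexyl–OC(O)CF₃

cyclohexyl–N₂⁺ > cyclohexyl–OTf > cyclohexyl–OTs > cyclohexyl–OC(O)CF₃ > cyclohexyl–OC(O)C₆H₄NO₂ > cyclohexyl–OH

The skeletons are identical, so relative rate is governed entirely by leaving-group ability.
The more stable X⁻ (or X) is on its own — i.e. the weaker a base it is — the better a leaving group it makes.
cyclohexyl–N₂⁺ loses N₂: no meaningful conjugate acid; N₂ departs as an exceptionally stable neutral molecule
cyclohexyl–OTf loses OTf⁻: pKₐ(CF₃SO₃H (triflic acid)) ≈ -14
cyclohexyl–OTs loses OTs⁻: pKₐ(p-CH₃C₆H₄SO₃H (TsOH)) ≈ -2.8
cyclohexyl–OC(O)CF₃ loses CF₃COO⁻: pKₐ(CF₃COOH) ≈ 0.2
cyclohexyl–OC(O)C₆H₄NO₂ loses p-O₂N–C₆H₄–COO⁻: pKₐ(p-nitrobenzoic acid) ≈ 3.4
cyclohexyl–OH loses OH⁻: pKₐ(H₂O) ≈ 15.7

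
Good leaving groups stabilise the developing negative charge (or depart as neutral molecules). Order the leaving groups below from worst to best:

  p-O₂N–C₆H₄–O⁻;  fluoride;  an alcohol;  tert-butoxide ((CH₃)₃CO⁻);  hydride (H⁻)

an alcohol: pKₐ(R'OH₂⁺) ≈ -2.4
fluoride: pKₐ(HF) ≈ 3.2 — small and strongly basic; the poor halide leaving group
p-O₂N–C₆H₄–O⁻: pKₐ(p-nitrophenol) ≈ 7.2 — nitro group delocalises the charge; the classic chromogenic LG
tert-butoxide ((CH₃)₃CO⁻): pKₐ(t-BuOH) ≈ 18
hydride (H⁻): pKₐ(H₂) ≈ 36
Reversing gives the worst-to-best order requested.

hydride (H⁻) < tert-butoxide ((CH₃)₃CO⁻) < p-O₂N–C₆H₄–O⁻ < fluoride < an alcohol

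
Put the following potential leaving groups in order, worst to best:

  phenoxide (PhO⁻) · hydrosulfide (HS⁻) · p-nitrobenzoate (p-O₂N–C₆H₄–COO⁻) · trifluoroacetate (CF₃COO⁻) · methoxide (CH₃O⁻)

Leaving-group ability tracks the stability of the departed species; conjugate-acid pKₐ is the usual yardstick (lower pKₐ → better LG).
trifluoroacetate (CF₃COO⁻): pKₐ(CF₃COOH) ≈ 0.2
p-nitrobenzoate (p-O₂N–C₆H₄–COO⁻): pKₐ(p-nitrobenzoic acid) ≈ 3.4
hydrosulfide (HS⁻): pKₐ(H₂S) ≈ 7
phenoxide (PhO⁻): pKₐ(C₆H₅OH (phenol)) ≈ 10
methoxide (CH₃O⁻): pKₐ(CH₃OH) ≈ 15.5
The question asks for worst first, so the sequence is read in increasing leaving-group ability.

methoxide (CH₃O⁻) < phenoxide (PhO⁻) < hydrosulfide (HS⁻) < p-nitrobenzoate (p-O₂N–C₆H₄–COO⁻) < trifluoroacetate (CF₃COO⁻)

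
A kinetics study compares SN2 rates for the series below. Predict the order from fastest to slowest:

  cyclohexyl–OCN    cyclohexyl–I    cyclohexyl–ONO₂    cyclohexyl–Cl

The skeletons are identical, so relative rate is governed entirely by leaving-group ability.
Rank by basicity of the departing species: weakest base leaves most easily.
cyclohexyl–I loses I⁻: pKₐ(HI) ≈ -10
cyclohexyl–Cl loses Cl⁻: pKₐ(HCl) ≈ -7
cyclohexyl–ONO₂ loses NO₃⁻: pKₐ(HNO₃) ≈ -1.3
cyclohexyl–OCN loses NCO⁻: pKₐ(HOCN) ≈ 3.5

cyclohexyl–I > cyclohexyl–Cl > cyclohexyl–ONO₂ > cyclohexyl–OCN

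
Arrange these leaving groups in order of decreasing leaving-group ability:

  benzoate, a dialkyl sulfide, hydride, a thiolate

A good leaving group is a weak base: the lower the pKₐ of its conjugate acid, the more readily it departs.
a dialkyl sulfide: pKₐ(R'₂SH⁺) ≈ -7
benzoate: pKₐ(C₆H₅COOH) ≈ 4.2
a thiolate: pKₐ(RSH (a thiol)) ≈ 10.5
hydride: pKₐ(H₂) ≈ 36

a dialkyl sulfide > benzoate > a thiolate > hydride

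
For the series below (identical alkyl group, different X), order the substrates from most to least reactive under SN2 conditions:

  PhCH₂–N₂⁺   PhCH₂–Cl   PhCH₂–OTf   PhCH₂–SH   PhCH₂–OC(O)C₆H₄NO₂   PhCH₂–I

PhCH₂–N₂⁺ > PhCH₂–OTf > PhCH₂–I > PhCH₂–Cl > PhCH₂–OC(O)C₆H₄NO₂ > PhCH₂–SH

With the same alkyl group throughout, only the leaving group differentiates the rates.
Leaving-group ability tracks the stability of the departed species; conjugate-acid pKₐ is the usual yardstick (lower pKₐ → better LG).
PhCH₂–N₂⁺ loses N₂: no meaningful conjugate acid; N₂ departs as an exceptionally stable neutral molecule
PhCH₂–OTf loses OTf⁻: pKₐ(CF₃SO₃H (triflic acid)) ≈ -14
PhCH₂–I loses I⁻: pKₐ(HI) ≈ -10
PhCH₂–Cl loses Cl⁻: pKₐ(HCl) ≈ -7
PhCH₂–OC(O)C₆H₄NO₂ loses p-O₂N–C₆H₄–COO⁻: pKₐ(p-nitrobenzoic acid) ≈ 3.4
PhCH₂–SH loses HS⁻: pKₐ(H₂S) ≈ 7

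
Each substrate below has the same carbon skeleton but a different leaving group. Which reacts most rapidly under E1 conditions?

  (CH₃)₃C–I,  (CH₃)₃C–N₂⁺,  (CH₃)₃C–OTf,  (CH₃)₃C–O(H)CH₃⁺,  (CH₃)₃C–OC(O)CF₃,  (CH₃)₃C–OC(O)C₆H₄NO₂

The skeletons are identical, so relative rate is governed entirely by leaving-group ability.
The more stable X⁻ (or X) is on its own — i.e. the weaker a base it is — the better a leaving group it makes.
(CH₃)₃C–N₂⁺ loses N₂: no meaningful conjugate acid; N₂ departs as an exceptionally stable neutral molecule
(CH₃)₃C–OTf loses OTf⁻: pKₐ(CF₃SO₃H (triflic acid)) ≈ -14
(CH₃)₃C–I loses I⁻: pKₐ(HI) ≈ -10
(CH₃)₃C–O(H)CH₃⁺ loses R'OH: pKₐ(R'OH₂⁺) ≈ -2.4
(CH₃)₃C–OC(O)CF₃ loses CF₃COO⁻: pKₐ(CF₃COOH) ≈ 0.2
(CH₃)₃C–OC(O)C₆H₄NO₂ loses p-O₂N–C₆H₄–COO⁻: pKₐ(p-nitrobenzoic acid) ≈ 3.4

(CH₃)₃C–N₂⁺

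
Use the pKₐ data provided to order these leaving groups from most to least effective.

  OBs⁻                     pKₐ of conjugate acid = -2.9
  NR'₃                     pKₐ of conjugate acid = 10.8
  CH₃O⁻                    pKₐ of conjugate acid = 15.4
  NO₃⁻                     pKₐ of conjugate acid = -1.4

OBs⁻ > NO₃⁻ > NR'₃ > CH₃O⁻

Lower conjugate-acid pKₐ ⇒ weaker base ⇒ better leaving group.
Sorting by the given values: OBs⁻ (-2.9), NO₃⁻ (-1.4), NR'₃ (10.8), CH₃O⁻ (15.4).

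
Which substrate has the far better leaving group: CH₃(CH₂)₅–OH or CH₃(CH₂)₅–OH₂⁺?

CH₃(CH₂)₅–OH₂⁺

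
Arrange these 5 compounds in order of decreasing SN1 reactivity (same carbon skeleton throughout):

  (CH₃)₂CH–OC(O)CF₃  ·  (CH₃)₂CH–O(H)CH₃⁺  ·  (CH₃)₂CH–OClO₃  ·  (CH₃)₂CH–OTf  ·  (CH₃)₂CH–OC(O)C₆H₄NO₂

(CH₃)₂CH–OTf > (CH₃)₂CH–OClO₃ > (CH₃)₂CH–O(H)CH₃⁺ > (CH₃)₂CH–OC(O)CF₃ > (CH₃)₂CH–OC(O)C₆H₄NO₂

The skeletons are identical, so relative rate is governed entirely by leaving-group ability.
Leaving-group ability tracks the stability of the departed species; conjugate-acid pKₐ is the usual yardstick (lower pKₐ → better LG).
(CH₃)₂CH–OTf loses OTf⁻: pKₐ(CF₃SO₃H (triflic acid)) ≈ -14
(CH₃)₂CH–OClO₃ loses ClO₄⁻: pKₐ(HClO₄) ≈ -10
(CH₃)₂CH–O(H)CH₃⁺ loses R'OH: pKₐ(R'OH₂⁺) ≈ -2.4
(CH₃)₂CH–OC(O)CF₃ loses CF₃COO⁻: pKₐ(CF₃COOH) ≈ 0.2
(CH₃)₂CH–OC(O)C₆H₄NO₂ loses p-O₂N–C₆H₄–COO⁻: pKₐ(p-nitrobenzoic acid) ≈ 3.4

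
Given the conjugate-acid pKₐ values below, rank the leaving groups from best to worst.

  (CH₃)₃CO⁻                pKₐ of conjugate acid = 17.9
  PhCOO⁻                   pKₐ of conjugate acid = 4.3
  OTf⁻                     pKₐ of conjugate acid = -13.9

OTf⁻ > PhCOO⁻ > (CH₃)₃CO⁻

Lower conjugate-acid pKₐ ⇒ weaker base ⇒ better leaving group.
Sorting by the given values: OTf⁻ (-13.9), PhCOO⁻ (4.3), (CH₃)₃CO⁻ (17.9).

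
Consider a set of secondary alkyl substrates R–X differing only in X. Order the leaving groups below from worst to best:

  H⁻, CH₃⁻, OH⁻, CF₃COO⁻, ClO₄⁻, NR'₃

CH₃⁻ < H⁻ < OH⁻ < NR'₃ < CF₃COO⁻ < ClO₄⁻

A good leaving group is a weak base: the lower the pKₐ of its conjugate acid, the more readily it departs.
ClO₄⁻: pKₐ(HClO₄) ≈ -10
CF₃COO⁻: pKₐ(CF₃COOH) ≈ 0.2 — strongly electron-withdrawing CF₃ stabilises the carboxylate
NR'₃: pKₐ(R'₃NH⁺) ≈ 10.7
OH⁻: pKₐ(H₂O) ≈ 15.7 — strong base; essentially never leaves without prior activation
H⁻: pKₐ(H₂) ≈ 36 — extremely strong base; leaves only in special hydride-transfer contexts
CH₃⁻: pKₐ(CH₄) ≈ 48
Listed from poorest to best leaving group as asked.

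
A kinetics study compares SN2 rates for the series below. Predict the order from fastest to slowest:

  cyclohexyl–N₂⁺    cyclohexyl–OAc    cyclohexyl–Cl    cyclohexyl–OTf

With the same alkyl group throughout, only the leaving group differentiates the rates.
The more stable X⁻ (or X) is on its own — i.e. the weaker a base it is — the better a leaving group it makes.
cyclohexyl–N₂⁺ loses N₂: no meaningful conjugate acid; N₂ departs as an exceptionally stable neutral molecule
cyclohexyl–OTf loses OTf⁻: pKₐ(CF₃SO₃H (triflic acid)) ≈ -14
cyclohexyl–Cl loses Cl⁻: pKₐ(HCl) ≈ -7
cyclohexyl–OAc loses AcO⁻: pKₐ(CH₃COOH) ≈ 4.8

cyclohexyl–N₂⁺ > cyclohexyl–OTf > cyclohexyl–Cl > cyclohexyl–OAc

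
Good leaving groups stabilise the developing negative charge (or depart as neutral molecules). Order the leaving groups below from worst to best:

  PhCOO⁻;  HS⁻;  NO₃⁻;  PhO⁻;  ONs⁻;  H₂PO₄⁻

Rank by basicity of the departing species: weakest base leaves most easily.
ONs⁻: pKₐ(p-O₂NC₆H₄SO₃H) ≈ -3.5 — p-nitro group further stabilises the sulfonate
NO₃⁻: pKₐ(HNO₃) ≈ -1.3 — resonance-delocalised over three oxygens
H₂PO₄⁻: pKₐ(H₃PO₄) ≈ 2.1
PhCOO⁻: pKₐ(C₆H₅COOH) ≈ 4.2 — aryl carboxylate
HS⁻: pKₐ(H₂S) ≈ 7
PhO⁻: pKₐ(C₆H₅OH (phenol)) ≈ 10
Reversing gives the worst-to-best order requested.

PhO⁻ < HS⁻ < PhCOO⁻ < H₂PO₄⁻ < NO₃⁻ < ONs⁻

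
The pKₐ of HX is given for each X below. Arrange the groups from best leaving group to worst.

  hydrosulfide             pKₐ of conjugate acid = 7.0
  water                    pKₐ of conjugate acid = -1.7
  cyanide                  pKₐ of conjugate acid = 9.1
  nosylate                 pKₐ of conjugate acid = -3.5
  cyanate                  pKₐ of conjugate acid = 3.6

nosylate > water > cyanate > hydrosulfide > cyanide

Lower conjugate-acid pKₐ ⇒ weaker base ⇒ better leaving group.
Sorting by the given values: nosylate (-3.5), water (-1.7), cyanate (3.6), hydrosulfide (7.0), cyanide (9.1).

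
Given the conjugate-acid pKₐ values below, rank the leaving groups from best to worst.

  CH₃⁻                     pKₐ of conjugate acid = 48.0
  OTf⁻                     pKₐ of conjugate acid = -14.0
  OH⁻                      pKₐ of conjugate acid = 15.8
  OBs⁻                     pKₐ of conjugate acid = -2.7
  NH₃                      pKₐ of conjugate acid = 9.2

Lower conjugate-acid pKₐ ⇒ weaker base ⇒ better leaving group.
Sorting by the given values: OTf⁻ (-14.0), OBs⁻ (-2.7), NH₃ (9.2), OH⁻ (15.8), CH₃⁻ (48.0).

OTf⁻ > OBs⁻ > NH₃ > OH⁻ > CH₃⁻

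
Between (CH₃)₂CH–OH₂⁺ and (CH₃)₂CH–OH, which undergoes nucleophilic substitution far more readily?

(CH₃)₂CH–OH₂⁺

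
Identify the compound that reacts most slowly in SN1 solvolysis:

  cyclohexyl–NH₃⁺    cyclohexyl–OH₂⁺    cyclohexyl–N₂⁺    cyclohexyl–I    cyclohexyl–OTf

Same R in every case — rank the leaving groups.
Leaving-group ability tracks the stability of the departed species; conjugate-acid pKₐ is the usual yardstick (lower pKₐ → better LG).
cyclohexyl–N₂⁺ loses N₂: no meaningful conjugate acid; N₂ departs as an exceptionally stable neutral molecule
cyclohexyl–OTf loses OTf⁻: pKₐ(CF₃SO₃H (triflic acid)) ≈ -14
cyclohexyl–I loses I⁻: pKₐ(HI) ≈ -10
cyclohexyl–OH₂⁺ loses H₂O: pKₐ(H₃O⁺) ≈ -1.7
cyclohexyl–NH₃⁺ loses NH₃: pKₐ(NH₄⁺) ≈ 9.2

cyclohexyl–NH₃⁺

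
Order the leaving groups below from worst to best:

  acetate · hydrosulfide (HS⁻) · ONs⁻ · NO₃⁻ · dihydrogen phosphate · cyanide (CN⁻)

cyanide (CN⁻) < hydrosulfide (HS⁻) < acetate < dihydrogen phosphate < NO₃⁻ < ONs⁻

Rank by basicity of the departing species: weakest base leaves most easily.
ONs⁻: pKₐ(p-O₂NC₆H₄SO₃H) ≈ -3.5
NO₃⁻: pKₐ(HNO₃) ≈ -1.3
dihydrogen phosphate: pKₐ(H₃PO₄) ≈ 2.1
acetate: pKₐ(CH₃COOH) ≈ 4.8
hydrosulfide (HS⁻): pKₐ(H₂S) ≈ 7
cyanide (CN⁻): pKₐ(HCN) ≈ 9.2
Listed from poorest to best leaving group as asked.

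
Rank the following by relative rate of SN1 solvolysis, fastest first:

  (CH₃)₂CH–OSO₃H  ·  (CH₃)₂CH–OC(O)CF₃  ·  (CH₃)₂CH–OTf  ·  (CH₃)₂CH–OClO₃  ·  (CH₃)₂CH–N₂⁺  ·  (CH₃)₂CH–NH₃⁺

(CH₃)₂CH–N₂⁺ > (CH₃)₂CH–OTf > (CH₃)₂CH–OClO₃ > (CH₃)₂CH–OSO₃H > (CH₃)₂CH–OC(O)CF₃ > (CH₃)₂CH–NH₃⁺

Identical carbon frameworks mean the comparison reduces to leaving-group quality.
A good leaving group is a weak base: the lower the pKₐ of its conjugate acid, the more readily it departs.
(CH₃)₂CH–N₂⁺ loses N₂: no meaningful conjugate acid; N₂ departs as an exceptionally stable neutral molecule
(CH₃)₂CH–OTf loses OTf⁻: pKₐ(CF₃SO₃H (triflic acid)) ≈ -14
(CH₃)₂CH–OClO₃ loses ClO₄⁻: pKₐ(HClO₄) ≈ -10
(CH₃)₂CH–OSO₃H loses HSO₄⁻: pKₐ(H₂SO₄) ≈ -3
(CH₃)₂CH–OC(O)CF₃ loses CF₃COO⁻: pKₐ(CF₃COOH) ≈ 0.2
(CH₃)₂CH–NH₃⁺ loses NH₃: pKₐ(NH₄⁺) ≈ 9.2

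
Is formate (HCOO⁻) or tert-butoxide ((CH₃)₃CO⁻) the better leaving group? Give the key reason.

formate (HCOO⁻) is the better leaving group.
pKₐ(HCOOH) ≈ 3.8 versus pKₐ(t-BuOH) ≈ 18: formate (HCOO⁻) is the much weaker base.
Resonance-stabilised carboxylate.

formate (HCOO⁻)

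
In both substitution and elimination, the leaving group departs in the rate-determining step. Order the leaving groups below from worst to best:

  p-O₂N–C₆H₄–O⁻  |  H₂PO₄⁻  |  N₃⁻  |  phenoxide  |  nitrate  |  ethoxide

A good leaving group is a weak base: the lower the pKₐ of its conjugate acid, the more readily it departs.
nitrate: pKₐ(HNO₃) ≈ -1.3
H₂PO₄⁻: pKₐ(H₃PO₄) ≈ 2.1
N₃⁻: pKₐ(HN₃) ≈ 4.7
p-O₂N–C₆H₄–O⁻: pKₐ(p-nitrophenol) ≈ 7.2
phenoxide: pKₐ(C₆H₅OH (phenol)) ≈ 10
ethoxide: pKₐ(CH₃CH₂OH) ≈ 16
Listed from poorest to best leaving group as asked.

ethoxide < phenoxide < p-O₂N–C₆H₄–O⁻ < N₃⁻ < H₂PO₄⁻ < nitrate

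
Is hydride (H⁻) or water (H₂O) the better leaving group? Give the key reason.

water (H₂O)

water (H₂O) is the better leaving group.
pKₐ(H₃O⁺) ≈ -1.7 versus pKₐ(H₂) ≈ 36: water (H₂O) is the much weaker base.
Neutral; leaves from a protonated alcohol (R–OH₂⁺).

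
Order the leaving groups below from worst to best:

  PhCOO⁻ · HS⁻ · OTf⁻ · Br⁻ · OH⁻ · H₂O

A good leaving group is a weak base: the lower the pKₐ of its conjugate acid, the more readily it departs.
OTf⁻: pKₐ(CF₃SO₃H (triflic acid)) ≈ -14
Br⁻: pKₐ(HBr) ≈ -9 — weak base; good leaving group
H₂O: pKₐ(H₃O⁺) ≈ -1.7
PhCOO⁻: pKₐ(C₆H₅COOH) ≈ 4.2 — aryl carboxylate
HS⁻: pKₐ(H₂S) ≈ 7 — larger and more polarisable than the oxygen analogue
OH⁻: pKₐ(H₂O) ≈ 15.7 — strong base; essentially never leaves without prior activation
Reversing gives the worst-to-best order requested.

OH⁻ < HS⁻ < PhCOO⁻ < H₂O < Br⁻ < OTf⁻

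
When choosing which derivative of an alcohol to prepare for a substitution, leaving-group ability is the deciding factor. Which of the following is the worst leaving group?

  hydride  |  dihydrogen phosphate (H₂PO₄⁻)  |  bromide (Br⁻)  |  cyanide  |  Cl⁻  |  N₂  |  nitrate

hydride

Leaving-group ability tracks the stability of the departed species; conjugate-acid pKₐ is the usual yardstick (lower pKₐ → better LG).
N₂: no meaningful conjugate acid; N₂ departs as an exceptionally stable neutral molecule
bromide (Br⁻): pKₐ(HBr) ≈ -9
Cl⁻: pKₐ(HCl) ≈ -7
nitrate: pKₐ(HNO₃) ≈ -1.3
dihydrogen phosphate (H₂PO₄⁻): pKₐ(H₃PO₄) ≈ 2.1
cyanide: pKₐ(HCN) ≈ 9.2
hydride: pKₐ(H₂) ≈ 36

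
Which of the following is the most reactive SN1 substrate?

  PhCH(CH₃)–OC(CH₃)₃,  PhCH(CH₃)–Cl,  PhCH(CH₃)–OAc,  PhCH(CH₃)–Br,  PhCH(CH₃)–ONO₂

Identical carbon frameworks mean the comparison reduces to leaving-group quality.
Leaving-group ability tracks the stability of the departed species; conjugate-acid pKₐ is the usual yardstick (lower pKₐ → better LG).
PhCH(CH₃)–Br loses Br⁻: pKₐ(HBr) ≈ -9
PhCH(CH₃)–Cl loses Cl⁻: pKₐ(HCl) ≈ -7
PhCH(CH₃)–ONO₂ loses NO₃⁻: pKₐ(HNO₃) ≈ -1.3
PhCH(CH₃)–OAc loses AcO⁻: pKₐ(CH₃COOH) ≈ 4.8
PhCH(CH₃)–OC(CH₃)₃ loses (CH₃)₃CO⁻: pKₐ(t-BuOH) ≈ 18

PhCH(CH₃)–Br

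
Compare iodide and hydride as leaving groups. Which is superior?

iodide is the better leaving group.
pKₐ(HI) ≈ -10 versus pKₐ(H₂) ≈ 36: iodide is the much weaker base.
Large, highly polarisable; very weak base.

iodide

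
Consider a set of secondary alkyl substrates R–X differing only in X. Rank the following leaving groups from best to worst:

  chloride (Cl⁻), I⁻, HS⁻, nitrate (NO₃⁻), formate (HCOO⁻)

The more stable X⁻ (or X) is on its own — i.e. the weaker a base it is — the better a leaving group it makes.
I⁻: pKₐ(HI) ≈ -10 — large, highly polarisable; very weak base
chloride (Cl⁻): pKₐ(HCl) ≈ -7 — moderately weak base
nitrate (NO₃⁻): pKₐ(HNO₃) ≈ -1.3 — resonance-delocalised over three oxygens
formate (HCOO⁻): pKₐ(HCOOH) ≈ 3.8 — resonance-stabilised carboxylate
HS⁻: pKₐ(H₂S) ≈ 7

I⁻ > chloride (Cl⁻) > nitrate (NO₃⁻) > formate (HCOO⁻) > HS⁻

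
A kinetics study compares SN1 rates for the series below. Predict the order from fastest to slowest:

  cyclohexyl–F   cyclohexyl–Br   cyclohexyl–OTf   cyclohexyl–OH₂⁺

cyclohexyl–OTf > cyclohexyl–Br > cyclohexyl–OH₂⁺ > cyclohexyl–F

With the same alkyl group throughout, only the leaving group differentiates the rates.
Rank by basicity of the departing species: weakest base leaves most easily.
cyclohexyl–OTf loses OTf⁻: pKₐ(CF₃SO₃H (triflic acid)) ≈ -14
cyclohexyl–Br loses Br⁻: pKₐ(HBr) ≈ -9
cyclohexyl–OH₂⁺ loses H₂O: pKₐ(H₃O⁺) ≈ -1.7
cyclohexyl–F loses F⁻: pKₐ(HF) ≈ 3.2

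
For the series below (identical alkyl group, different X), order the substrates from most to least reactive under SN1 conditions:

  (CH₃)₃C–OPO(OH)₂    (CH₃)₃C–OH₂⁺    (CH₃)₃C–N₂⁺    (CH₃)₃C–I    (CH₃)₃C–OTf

(CH₃)₃C–N₂⁺ > (CH₃)₃C–OTf > (CH₃)₃C–I > (CH₃)₃C–OH₂⁺ > (CH₃)₃C–OPO(OH)₂

The skeletons are identical, so relative rate is governed entirely by leaving-group ability.
Rank by basicity of the departing species: weakest base leaves most easily.
(CH₃)₃C–N₂⁺ loses N₂: no meaningful conjugate acid; N₂ departs as an exceptionally stable neutral molecule
(CH₃)₃C–OTf loses OTf⁻: pKₐ(CF₃SO₃H (triflic acid)) ≈ -14
(CH₃)₃C–I loses I⁻: pKₐ(HI) ≈ -10
(CH₃)₃C–OH₂⁺ loses H₂O: pKₐ(H₃O⁺) ≈ -1.7
(CH₃)₃C–OPO(OH)₂ loses H₂PO₄⁻: pKₐ(H₃PO₄) ≈ 2.1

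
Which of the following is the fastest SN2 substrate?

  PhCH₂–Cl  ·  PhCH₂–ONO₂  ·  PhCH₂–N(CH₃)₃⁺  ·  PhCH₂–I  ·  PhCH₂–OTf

PhCH₂–OTf

With the same alkyl group throughout, only the leaving group differentiates the rates.
A good leaving group is a weak base: the lower the pKₐ of its conjugate acid, the more readily it departs.
PhCH₂–OTf loses OTf⁻: pKₐ(CF₃SO₃H (triflic acid)) ≈ -14
PhCH₂–I loses I⁻: pKₐ(HI) ≈ -10
PhCH₂–Cl loses Cl⁻: pKₐ(HCl) ≈ -7
PhCH₂–ONO₂ loses NO₃⁻: pKₐ(HNO₃) ≈ -1.3
PhCH₂–N(CH₃)₃⁺ loses NR'₃: pKₐ(R'₃NH⁺) ≈ 10.7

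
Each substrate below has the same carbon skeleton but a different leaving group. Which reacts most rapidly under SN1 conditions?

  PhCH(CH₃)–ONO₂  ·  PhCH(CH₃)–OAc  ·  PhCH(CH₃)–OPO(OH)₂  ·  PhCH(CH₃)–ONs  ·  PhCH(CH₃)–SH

The skeletons are identical, so relative rate is governed entirely by leaving-group ability.
A good leaving group is a weak base: the lower the pKₐ of its conjugate acid, the more readily it departs.
PhCH(CH₃)–ONs loses ONs⁻: pKₐ(p-O₂NC₆H₄SO₃H) ≈ -3.5
PhCH(CH₃)–ONO₂ loses NO₃⁻: pKₐ(HNO₃) ≈ -1.3
PhCH(CH₃)–OPO(OH)₂ loses H₂PO₄⁻: pKₐ(H₃PO₄) ≈ 2.1
PhCH(CH₃)–OAc loses AcO⁻: pKₐ(CH₃COOH) ≈ 4.8
PhCH(CH₃)–SH loses HS⁻: pKₐ(H₂S) ≈ 7

PhCH(CH₃)–ONs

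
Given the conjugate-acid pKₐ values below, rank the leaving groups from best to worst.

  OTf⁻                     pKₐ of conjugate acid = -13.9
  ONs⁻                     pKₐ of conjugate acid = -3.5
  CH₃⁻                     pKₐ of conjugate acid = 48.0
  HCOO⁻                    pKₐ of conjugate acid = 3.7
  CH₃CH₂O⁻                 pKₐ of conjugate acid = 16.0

Lower conjugate-acid pKₐ ⇒ weaker base ⇒ better leaving group.
Sorting by the given values: OTf⁻ (-13.9), ONs⁻ (-3.5), HCOO⁻ (3.7), CH₃CH₂O⁻ (16.0), CH₃⁻ (48.0).

OTf⁻ > ONs⁻ > HCOO⁻ > CH₃CH₂O⁻ > CH₃⁻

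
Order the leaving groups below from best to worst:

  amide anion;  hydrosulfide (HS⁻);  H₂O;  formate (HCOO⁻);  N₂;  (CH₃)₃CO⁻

N₂ > H₂O > formate (HCOO⁻) > hydrosulfide (HS⁻) > (CH₃)₃CO⁻ > amide anion

The more stable X⁻ (or X) is on its own — i.e. the weaker a base it is — the better a leaving group it makes.
N₂: no meaningful conjugate acid; N₂ departs as an exceptionally stable neutral molecule
H₂O: pKₐ(H₃O⁺) ≈ -1.7 — neutral; leaves from a protonated alcohol (R–OH₂⁺)
formate (HCOO⁻): pKₐ(HCOOH) ≈ 3.8
hydrosulfide (HS⁻): pKₐ(H₂S) ≈ 7
(CH₃)₃CO⁻: pKₐ(t-BuOH) ≈ 18
amide anion: pKₐ(NH₃) ≈ 38 — extremely strong base; never a leaving group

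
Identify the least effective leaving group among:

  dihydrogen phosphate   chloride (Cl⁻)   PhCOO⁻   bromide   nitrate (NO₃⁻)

The more stable X⁻ (or X) is on its own — i.e. the weaker a base it is — the better a leaving group it makes.
bromide: pKₐ(HBr) ≈ -9
chloride (Cl⁻): pKₐ(HCl) ≈ -7
nitrate (NO₃⁻): pKₐ(HNO₃) ≈ -1.3
dihydrogen phosphate: pKₐ(H₃PO₄) ≈ 2.1
PhCOO⁻: pKₐ(C₆H₅COOH) ≈ 4.2

PhCOO⁻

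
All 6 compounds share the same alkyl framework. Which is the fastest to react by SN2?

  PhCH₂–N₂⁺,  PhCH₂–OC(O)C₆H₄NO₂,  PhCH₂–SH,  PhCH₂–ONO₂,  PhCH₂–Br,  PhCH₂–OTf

The skeletons are identical, so relative rate is governed entirely by leaving-group ability.
The more stable X⁻ (or X) is on its own — i.e. the weaker a base it is — the better a leaving group it makes.
PhCH₂–N₂⁺ loses N₂: no meaningful conjugate acid; N₂ departs as an exceptionally stable neutral molecule
PhCH₂–OTf loses OTf⁻: pKₐ(CF₃SO₃H (triflic acid)) ≈ -14
PhCH₂–Br loses Br⁻: pKₐ(HBr) ≈ -9
PhCH₂–ONO₂ loses NO₃⁻: pKₐ(HNO₃) ≈ -1.3
PhCH₂–OC(O)C₆H₄NO₂ loses p-O₂N–C₆H₄–COO⁻: pKₐ(p-nitrobenzoic acid) ≈ 3.4
PhCH₂–SH loses HS⁻: pKₐ(H₂S) ≈ 7

PhCH₂–N₂⁺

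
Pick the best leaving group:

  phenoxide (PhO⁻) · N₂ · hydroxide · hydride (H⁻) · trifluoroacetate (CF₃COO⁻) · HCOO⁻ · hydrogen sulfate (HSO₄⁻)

N₂

N₂: no meaningful conjugate acid; N₂ departs as an exceptionally stable neutral molecule
hydrogen sulfate (HSO₄⁻): pKₐ(H₂SO₄) ≈ -3
trifluoroacetate (CF₃COO⁻): pKₐ(CF₃COOH) ≈ 0.2
HCOO⁻: pKₐ(HCOOH) ≈ 3.8
phenoxide (PhO⁻): pKₐ(C₆H₅OH (phenol)) ≈ 10
hydroxide: pKₐ(H₂O) ≈ 15.7
hydride (H⁻): pKₐ(H₂) ≈ 36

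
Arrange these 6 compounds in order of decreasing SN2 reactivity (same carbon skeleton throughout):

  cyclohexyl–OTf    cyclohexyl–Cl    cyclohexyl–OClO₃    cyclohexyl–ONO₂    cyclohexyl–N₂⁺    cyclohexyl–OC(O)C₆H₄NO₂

cyclohexyl–N₂⁺ > cyclohexyl–OTf > cyclohexyl–OClO₃ > cyclohexyl–Cl > cyclohexyl–ONO₂ > cyclohexyl–OC(O)C₆H₄NO₂

Same R in every case — rank the leaving groups.
Leaving-group ability tracks the stability of the departed species; conjugate-acid pKₐ is the usual yardstick (lower pKₐ → better LG).
cyclohexyl–N₂⁺ loses N₂: no meaningful conjugate acid; N₂ departs as an exceptionally stable neutral molecule
cyclohexyl–OTf loses OTf⁻: pKₐ(CF₃SO₃H (triflic acid)) ≈ -14
cyclohexyl–OClO₃ loses ClO₄⁻: pKₐ(HClO₄) ≈ -10
cyclohexyl–Cl loses Cl⁻: pKₐ(HCl) ≈ -7
cyclohexyl–ONO₂ loses NO₃⁻: pKₐ(HNO₃) ≈ -1.3
cyclohexyl–OC(O)C₆H₄NO₂ loses p-O₂N–C₆H₄–COO⁻: pKₐ(p-nitrobenzoic acid) ≈ 3.4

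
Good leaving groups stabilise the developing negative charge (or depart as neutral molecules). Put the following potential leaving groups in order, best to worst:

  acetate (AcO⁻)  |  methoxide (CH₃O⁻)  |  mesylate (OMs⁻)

mesylate (OMs⁻) > acetate (AcO⁻) > methoxide (CH₃O⁻)

A good leaving group is a weak base: the lower the pKₐ of its conjugate acid, the more readily it departs.
mesylate (OMs⁻): pKₐ(CH₃SO₃H (MsOH)) ≈ -1.9 — resonance-delocalised alkanesulfonate
acetate (AcO⁻): pKₐ(CH₃COOH) ≈ 4.8
methoxide (CH₃O⁻): pKₐ(CH₃OH) ≈ 15.5 — strong base; alkoxides do not leave unassisted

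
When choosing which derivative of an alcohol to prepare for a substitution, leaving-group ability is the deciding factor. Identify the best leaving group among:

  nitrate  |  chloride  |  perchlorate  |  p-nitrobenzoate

perchlorate

Leaving-group ability tracks the stability of the departed species; conjugate-acid pKₐ is the usual yardstick (lower pKₐ → better LG).
perchlorate: pKₐ(HClO₄) ≈ -10
chloride: pKₐ(HCl) ≈ -7
nitrate: pKₐ(HNO₃) ≈ -1.3
p-nitrobenzoate: pKₐ(p-nitrobenzoic acid) ≈ 3.4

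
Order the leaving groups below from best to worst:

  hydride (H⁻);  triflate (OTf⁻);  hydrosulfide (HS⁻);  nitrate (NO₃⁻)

triflate (OTf⁻) > nitrate (NO₃⁻) > hydrosulfide (HS⁻) > hydride (H⁻)

The more stable X⁻ (or X) is on its own — i.e. the weaker a base it is — the better a leaving group it makes.
triflate (OTf⁻): pKₐ(CF₃SO₃H (triflic acid)) ≈ -14
nitrate (NO₃⁻): pKₐ(HNO₃) ≈ -1.3
hydrosulfide (HS⁻): pKₐ(H₂S) ≈ 7
hydride (H⁻): pKₐ(H₂) ≈ 36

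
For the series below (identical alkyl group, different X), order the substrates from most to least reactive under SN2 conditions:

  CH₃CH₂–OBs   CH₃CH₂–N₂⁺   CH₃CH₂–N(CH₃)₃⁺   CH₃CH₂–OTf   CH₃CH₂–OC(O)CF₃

With the same alkyl group throughout, only the leaving group differentiates the rates.
Rank by basicity of the departing species: weakest base leaves most easily.
CH₃CH₂–N₂⁺ loses N₂: no meaningful conjugate acid; N₂ departs as an exceptionally stable neutral molecule
CH₃CH₂–OTf loses OTf⁻: pKₐ(CF₃SO₃H (triflic acid)) ≈ -14
CH₃CH₂–OBs loses OBs⁻: pKₐ(p-BrC₆H₄SO₃H) ≈ -2.8
CH₃CH₂–OC(O)CF₃ loses CF₃COO⁻: pKₐ(CF₃COOH) ≈ 0.2
CH₃CH₂–N(CH₃)₃⁺ loses NR'₃: pKₐ(R'₃NH⁺) ≈ 10.7

CH₃CH₂–N₂⁺ > CH₃CH₂–OTf > CH₃CH₂–OBs > CH₃CH₂–OC(O)CF₃ > CH₃CH₂–N(CH₃)₃⁺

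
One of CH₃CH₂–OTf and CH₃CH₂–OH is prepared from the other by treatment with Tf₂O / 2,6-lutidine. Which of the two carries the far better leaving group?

CH₃CH₂–OTf

From CH₃CH₂–OH the departing group would be OH⁻ (pKₐ(H₂O) ≈ 15.7). Strong base; essentially never leaves without prior activation.
From CH₃CH₂–OTf the leaving group is OTf⁻ (pKₐ(CF₃SO₃H (triflic acid)) ≈ -14). Charge spread over three oxygens and a CF₃ group; the premier leaving group in synthesis.
Treatment with Tf₂O / 2,6-lutidine works by converting the hydroxyl into a triflate, making CH₃CH₂–OTf enormously more reactive.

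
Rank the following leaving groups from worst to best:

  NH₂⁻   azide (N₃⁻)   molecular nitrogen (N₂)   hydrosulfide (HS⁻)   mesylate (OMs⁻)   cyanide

NH₂⁻ < cyanide < hydrosulfide (HS⁻) < azide (N₃⁻) < mesylate (OMs⁻) < molecular nitrogen (N₂)

Rank by basicity of the departing species: weakest base leaves most easily.
molecular nitrogen (N₂): no meaningful conjugate acid; N₂ departs as an exceptionally stable neutral molecule
mesylate (OMs⁻): pKₐ(CH₃SO₃H (MsOH)) ≈ -1.9 — resonance-delocalised alkanesulfonate
azide (N₃⁻): pKₐ(HN₃) ≈ 4.7
hydrosulfide (HS⁻): pKₐ(H₂S) ≈ 7 — larger and more polarisable than the oxygen analogue
cyanide: pKₐ(HCN) ≈ 9.2 — sp carbon stabilises the charge somewhat, but still a poor LG
NH₂⁻: pKₐ(NH₃) ≈ 38
Reversing gives the worst-to-best order requested.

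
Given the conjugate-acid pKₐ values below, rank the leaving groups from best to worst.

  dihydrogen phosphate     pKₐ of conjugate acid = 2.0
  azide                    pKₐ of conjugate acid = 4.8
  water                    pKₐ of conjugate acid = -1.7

water > dihydrogen phosphate > azide

Lower conjugate-acid pKₐ ⇒ weaker base ⇒ better leaving group.
Sorting by the given values: water (-1.7), dihydrogen phosphate (2.0), azide (4.8).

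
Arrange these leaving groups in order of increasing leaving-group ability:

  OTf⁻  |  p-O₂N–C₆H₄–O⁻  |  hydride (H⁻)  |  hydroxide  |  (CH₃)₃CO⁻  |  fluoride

OTf⁻: pKₐ(CF₃SO₃H (triflic acid)) ≈ -14
fluoride: pKₐ(HF) ≈ 3.2
p-O₂N–C₆H₄–O⁻: pKₐ(p-nitrophenol) ≈ 7.2
hydroxide: pKₐ(H₂O) ≈ 15.7
(CH₃)₃CO⁻: pKₐ(t-BuOH) ≈ 18
hydride (H⁻): pKₐ(H₂) ≈ 36
Reversing gives the worst-to-best order requested.

hydride (H⁻) < (CH₃)₃CO⁻ < hydroxide < p-O₂N–C₆H₄–O⁻ < fluoride < OTf⁻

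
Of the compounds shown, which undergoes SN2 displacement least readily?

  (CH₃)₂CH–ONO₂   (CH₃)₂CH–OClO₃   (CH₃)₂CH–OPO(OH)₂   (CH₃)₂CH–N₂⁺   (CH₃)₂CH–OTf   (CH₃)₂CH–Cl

Same R in every case — rank the leaving groups.
The more stable X⁻ (or X) is on its own — i.e. the weaker a base it is — the better a leaving group it makes.
(CH₃)₂CH–N₂⁺ loses N₂: no meaningful conjugate acid; N₂ departs as an exceptionally stable neutral molecule
(CH₃)₂CH–OTf loses OTf⁻: pKₐ(CF₃SO₃H (triflic acid)) ≈ -14
(CH₃)₂CH–OClO₃ loses ClO₄⁻: pKₐ(HClO₄) ≈ -10
(CH₃)₂CH–Cl loses Cl⁻: pKₐ(HCl) ≈ -7
(CH₃)₂CH–ONO₂ loses NO₃⁻: pKₐ(HNO₃) ≈ -1.3
(CH₃)₂CH–OPO(OH)₂ loses H₂PO₄⁻: pKₐ(H₃PO₄) ≈ 2.1

(CH₃)₂CH–OPO(OH)₂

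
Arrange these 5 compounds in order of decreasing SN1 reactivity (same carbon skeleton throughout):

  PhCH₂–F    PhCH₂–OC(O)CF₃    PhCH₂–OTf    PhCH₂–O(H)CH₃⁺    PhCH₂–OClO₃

Identical carbon frameworks mean the comparison reduces to leaving-group quality.
Rank by basicity of the departing species: weakest base leaves most easily.
PhCH₂–OTf loses OTf⁻: pKₐ(CF₃SO₃H (triflic acid)) ≈ -14
PhCH₂–OClO₃ loses ClO₄⁻: pKₐ(HClO₄) ≈ -10
PhCH₂–O(H)CH₃⁺ loses R'OH: pKₐ(R'OH₂⁺) ≈ -2.4
PhCH₂–OC(O)CF₃ loses CF₃COO⁻: pKₐ(CF₃COOH) ≈ 0.2
PhCH₂–F loses F⁻: pKₐ(HF) ≈ 3.2

PhCH₂–OTf > PhCH₂–OClO₃ > PhCH₂–O(H)CH₃⁺ > PhCH₂–OC(O)CF₃ > PhCH₂–F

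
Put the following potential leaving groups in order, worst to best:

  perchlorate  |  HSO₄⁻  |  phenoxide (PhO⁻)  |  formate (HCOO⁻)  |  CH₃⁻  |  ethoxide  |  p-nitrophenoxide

CH₃⁻ < ethoxide < phenoxide (PhO⁻) < p-nitrophenoxide < formate (HCOO⁻) < HSO₄⁻ < perchlorate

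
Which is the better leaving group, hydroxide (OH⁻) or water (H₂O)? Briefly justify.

water (H₂O) is the better leaving group.
pKₐ(H₃O⁺) ≈ -1.7 versus pKₐ(H₂O) ≈ 15.7: water (H₂O) is the much weaker base.
Neutral; leaves from a protonated alcohol (R–OH₂⁺).

water (H₂O)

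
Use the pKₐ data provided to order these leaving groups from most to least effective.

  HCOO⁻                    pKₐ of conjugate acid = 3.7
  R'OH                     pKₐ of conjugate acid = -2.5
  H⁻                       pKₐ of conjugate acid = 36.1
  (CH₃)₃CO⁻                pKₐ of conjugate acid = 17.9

R'OH > HCOO⁻ > (CH₃)₃CO⁻ > H⁻

Lower conjugate-acid pKₐ ⇒ weaker base ⇒ better leaving group.
Sorting by the given values: R'OH (-2.5), HCOO⁻ (3.7), (CH₃)₃CO⁻ (17.9), H⁻ (36.1).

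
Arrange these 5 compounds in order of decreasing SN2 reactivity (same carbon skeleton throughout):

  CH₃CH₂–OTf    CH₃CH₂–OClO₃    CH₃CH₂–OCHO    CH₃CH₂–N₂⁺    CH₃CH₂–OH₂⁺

CH₃CH₂–N₂⁺ > CH₃CH₂–OTf > CH₃CH₂–OClO₃ > CH₃CH₂–OH₂⁺ > CH₃CH₂–OCHO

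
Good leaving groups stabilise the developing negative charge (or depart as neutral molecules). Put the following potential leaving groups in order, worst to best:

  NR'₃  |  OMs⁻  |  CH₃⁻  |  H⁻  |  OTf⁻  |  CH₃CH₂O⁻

CH₃⁻ < H⁻ < CH₃CH₂O⁻ < NR'₃ < OMs⁻ < OTf⁻

OTf⁻: pKₐ(CF₃SO₃H (triflic acid)) ≈ -14 — charge spread over three oxygens and a CF₃ group; the premier leaving group in synthesis
OMs⁻: pKₐ(CH₃SO₃H (MsOH)) ≈ -1.9 — resonance-delocalised alkanesulfonate
NR'₃: pKₐ(R'₃NH⁺) ≈ 10.7 — neutral but still a fairly strong base; Hofmann-elimination LG
CH₃CH₂O⁻: pKₐ(CH₃CH₂OH) ≈ 16 — strong base; alkoxides do not leave unassisted
H⁻: pKₐ(H₂) ≈ 36 — extremely strong base; leaves only in special hydride-transfer contexts
CH₃⁻: pKₐ(CH₄) ≈ 48
Reversing gives the worst-to-best order requested.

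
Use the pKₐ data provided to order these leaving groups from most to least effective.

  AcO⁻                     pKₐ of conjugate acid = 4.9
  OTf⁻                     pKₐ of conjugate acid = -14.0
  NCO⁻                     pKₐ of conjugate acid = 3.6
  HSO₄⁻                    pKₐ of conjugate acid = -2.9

Lower conjugate-acid pKₐ ⇒ weaker base ⇒ better leaving group.
Sorting by the given values: OTf⁻ (-14.0), HSO₄⁻ (-2.9), NCO⁻ (3.6), AcO⁻ (4.9).

OTf⁻ > HSO₄⁻ > NCO⁻ > AcO⁻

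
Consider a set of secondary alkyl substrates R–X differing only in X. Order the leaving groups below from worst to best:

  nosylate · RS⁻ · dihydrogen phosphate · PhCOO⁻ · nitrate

Rank by basicity of the departing species: weakest base leaves most easily.
nosylate: pKₐ(p-O₂NC₆H₄SO₃H) ≈ -3.5
nitrate: pKₐ(HNO₃) ≈ -1.3 — resonance-delocalised over three oxygens
dihydrogen phosphate: pKₐ(H₃PO₄) ≈ 2.1
PhCOO⁻: pKₐ(C₆H₅COOH) ≈ 4.2 — aryl carboxylate
RS⁻: pKₐ(RSH (a thiol)) ≈ 10.5
The question asks for worst first, so the sequence is read in increasing leaving-group ability.

RS⁻ < PhCOO⁻ < dihydrogen phosphate < nitrate < nosylate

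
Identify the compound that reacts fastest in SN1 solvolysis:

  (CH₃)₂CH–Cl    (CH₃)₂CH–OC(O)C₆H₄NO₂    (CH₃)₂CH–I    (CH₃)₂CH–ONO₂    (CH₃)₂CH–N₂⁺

(CH₃)₂CH–N₂⁺

Same R in every case — rank the leaving groups.
Leaving-group ability tracks the stability of the departed species; conjugate-acid pKₐ is the usual yardstick (lower pKₐ → better LG).
(CH₃)₂CH–N₂⁺ loses N₂: no meaningful conjugate acid; N₂ departs as an exceptionally stable neutral molecule
(CH₃)₂CH–I loses I⁻: pKₐ(HI) ≈ -10
(CH₃)₂CH–Cl loses Cl⁻: pKₐ(HCl) ≈ -7
(CH₃)₂CH–ONO₂ loses NO₃⁻: pKₐ(HNO₃) ≈ -1.3
(CH₃)₂CH–OC(O)C₆H₄NO₂ loses p-O₂N–C₆H₄–COO⁻: pKₐ(p-nitrobenzoic acid) ≈ 3.4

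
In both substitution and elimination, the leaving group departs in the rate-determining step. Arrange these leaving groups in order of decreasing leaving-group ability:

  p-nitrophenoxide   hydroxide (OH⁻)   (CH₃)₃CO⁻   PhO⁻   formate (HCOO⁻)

formate (HCOO⁻) > p-nitrophenoxide > PhO⁻ > hydroxide (OH⁻) > (CH₃)₃CO⁻

Rank by basicity of the departing species: weakest base leaves most easily.
formate (HCOO⁻): pKₐ(HCOOH) ≈ 3.8 — resonance-stabilised carboxylate
p-nitrophenoxide: pKₐ(p-nitrophenol) ≈ 7.2
PhO⁻: pKₐ(C₆H₅OH (phenol)) ≈ 10 — resonance into the ring helps, but still a poor LG
hydroxide (OH⁻): pKₐ(H₂O) ≈ 15.7 — strong base; essentially never leaves without prior activation
(CH₃)₃CO⁻: pKₐ(t-BuOH) ≈ 18 — bulky, strongly basic alkoxide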